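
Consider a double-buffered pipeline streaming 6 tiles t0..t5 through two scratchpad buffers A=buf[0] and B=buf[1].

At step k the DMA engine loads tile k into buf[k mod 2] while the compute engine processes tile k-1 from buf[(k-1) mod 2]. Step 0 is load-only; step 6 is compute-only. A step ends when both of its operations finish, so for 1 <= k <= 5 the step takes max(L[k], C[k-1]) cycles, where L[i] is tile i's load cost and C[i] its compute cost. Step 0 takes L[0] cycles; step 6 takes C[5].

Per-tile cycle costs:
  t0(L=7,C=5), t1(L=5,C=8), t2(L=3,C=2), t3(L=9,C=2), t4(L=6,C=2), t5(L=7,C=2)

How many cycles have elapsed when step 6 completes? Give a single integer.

end_cycle[6] = 44

step 0: L[0]=7 → dur=7, Σ=7 | A=load:t0 B=idle [load-only]
step 1: L[1]=5 C[0]=5 → dur=5, Σ=12 | A=compute:t0 B=load:t1 [tied]
step 2: L[2]=3 C[1]=8 → dur=8, Σ=20 | A=load:t2 B=compute:t1 [compute-bound]
step 3: L[3]=9 C[2]=2 → dur=9, Σ=29 | A=compute:t2 B=load:t3 [load-bound]
step 4: L[4]=6 C[3]=2 → dur=6, Σ=35 | A=load:t4 B=compute:t3 [load-bound]
step 5: L[5]=7 C[4]=2 → dur=7, Σ=42 | A=compute:t4 B=load:t5 [load-bound]
step 6: C[5]=2 → dur=2, Σ=44 | A=idle B=compute:t5 [compute-only]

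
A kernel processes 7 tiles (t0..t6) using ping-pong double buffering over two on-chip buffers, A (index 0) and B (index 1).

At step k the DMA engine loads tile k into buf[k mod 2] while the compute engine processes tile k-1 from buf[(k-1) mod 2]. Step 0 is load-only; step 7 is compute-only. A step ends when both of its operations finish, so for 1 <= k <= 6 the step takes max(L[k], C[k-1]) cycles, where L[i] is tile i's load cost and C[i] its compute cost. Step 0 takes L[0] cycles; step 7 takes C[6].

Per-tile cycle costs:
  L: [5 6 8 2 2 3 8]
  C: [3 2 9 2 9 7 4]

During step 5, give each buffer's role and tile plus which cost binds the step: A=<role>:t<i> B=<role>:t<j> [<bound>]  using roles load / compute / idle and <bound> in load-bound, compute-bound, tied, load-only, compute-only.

step 0: L[0]=5 → dur=5, Σ=5 | A=load:t0 B=idle [load-only]
step 1: L[1]=6 C[0]=3 → dur=6, Σ=11 | A=compute:t0 B=load:t1 [load-bound]
step 2: L[2]=8 C[1]=2 → dur=8, Σ=19 | A=load:t2 B=compute:t1 [load-bound]
step 3: L[3]=2 C[2]=9 → dur=9, Σ=28 | A=compute:t2 B=load:t3 [compute-bound]
step 4: L[4]=2 C[3]=2 → dur=2, Σ=30 | A=load:t4 B=compute:t3 [tied]
step 5: L[5]=3 C[4]=9 → dur=9, Σ=39 | A=compute:t4 B=load:t5 [compute-bound]
step 6: L[6]=8 C[5]=7 → dur=8, Σ=47 | A=load:t6 B=compute:t5 [load-bound]
step 7: C[6]=4 → dur=4, Σ=51 | A=compute:t6 B=idle [compute-only]

step 5: A=compute:t4 B=load:t5 [compute-bound]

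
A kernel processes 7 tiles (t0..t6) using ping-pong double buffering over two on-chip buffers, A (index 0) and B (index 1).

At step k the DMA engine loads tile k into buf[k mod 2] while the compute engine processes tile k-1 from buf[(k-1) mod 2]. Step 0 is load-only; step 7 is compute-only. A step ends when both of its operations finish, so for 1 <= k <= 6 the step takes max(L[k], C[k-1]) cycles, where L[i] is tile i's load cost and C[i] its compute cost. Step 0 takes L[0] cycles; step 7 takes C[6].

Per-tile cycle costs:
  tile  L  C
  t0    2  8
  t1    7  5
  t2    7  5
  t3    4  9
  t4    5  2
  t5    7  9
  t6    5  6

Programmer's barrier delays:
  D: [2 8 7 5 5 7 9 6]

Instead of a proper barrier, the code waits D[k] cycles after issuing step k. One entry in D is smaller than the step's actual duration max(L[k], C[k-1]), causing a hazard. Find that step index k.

hazard at step 4

k=0 barrier L[0]=2→2c, D[0]=2 ok
k=1 barrier max(L[1]=7,C[0]=8)→8c, D[1]=8 ok
k=2 barrier max(L[2]=7,C[1]=5)→7c, D[2]=7 ok
k=3 barrier max(L[3]=4,C[2]=5)→5c, D[3]=5 ok
k=4 barrier max(L[4]=5,C[3]=9)→9c, D[4]=5 SHORT
k=5 barrier max(L[5]=7,C[4]=2)→7c, D[5]=7 ok
k=6 barrier max(L[6]=5,C[5]=9)→9c, D[6]=9 ok
k=7 barrier C[6]=6→6c, D[7]=6 ok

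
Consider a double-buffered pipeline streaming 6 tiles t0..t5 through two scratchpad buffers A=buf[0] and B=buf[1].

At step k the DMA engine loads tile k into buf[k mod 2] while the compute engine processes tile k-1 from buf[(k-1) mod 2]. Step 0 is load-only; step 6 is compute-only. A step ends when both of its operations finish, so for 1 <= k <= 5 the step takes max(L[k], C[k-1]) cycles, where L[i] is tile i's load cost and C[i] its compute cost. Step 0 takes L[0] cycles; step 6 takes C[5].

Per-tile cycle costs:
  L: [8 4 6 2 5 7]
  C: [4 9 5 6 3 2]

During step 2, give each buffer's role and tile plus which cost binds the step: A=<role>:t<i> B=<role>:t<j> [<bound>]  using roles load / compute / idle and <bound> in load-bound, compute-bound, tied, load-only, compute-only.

[0] DMA t0→A (8c) ∥ CU idle ⇒ 8c, clock 8
[1] DMA t1→B (4c) ∥ CU A:t0 (4c) ⇒ 4c, clock 12
[2] DMA t2→A (6c) ∥ CU B:t1 (9c) ⇒ 9c, clock 21
[3] DMA t3→B (2c) ∥ CU A:t2 (5c) ⇒ 5c, clock 26
[4] DMA t4→A (5c) ∥ CU B:t3 (6c) ⇒ 6c, clock 32
[5] DMA t5→B (7c) ∥ CU A:t4 (3c) ⇒ 7c, clock 39
[6] DMA idle ∥ CU B:t5 (2c) ⇒ 2c, clock 41

step 2: A=load:t2 B=compute:t1 [compute-bound]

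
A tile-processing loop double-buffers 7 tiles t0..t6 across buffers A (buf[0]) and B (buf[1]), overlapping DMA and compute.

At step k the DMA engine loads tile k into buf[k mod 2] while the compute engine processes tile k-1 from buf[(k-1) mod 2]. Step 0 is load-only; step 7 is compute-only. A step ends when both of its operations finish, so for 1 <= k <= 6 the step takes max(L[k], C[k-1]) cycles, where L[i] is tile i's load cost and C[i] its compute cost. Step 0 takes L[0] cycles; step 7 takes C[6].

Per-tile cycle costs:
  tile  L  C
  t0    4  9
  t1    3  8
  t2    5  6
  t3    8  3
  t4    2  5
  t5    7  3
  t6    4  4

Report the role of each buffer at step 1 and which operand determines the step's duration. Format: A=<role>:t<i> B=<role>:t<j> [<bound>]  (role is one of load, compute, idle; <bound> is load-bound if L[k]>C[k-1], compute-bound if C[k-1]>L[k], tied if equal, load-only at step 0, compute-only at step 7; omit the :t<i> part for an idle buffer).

  0. 4=4c; end=4; A:t0 B:-
  1. max(3,9)=9c; end=13; A:t0 B:t1
  2. max(5,8)=8c; end=21; A:t2 B:t1
  3. max(8,6)=8c; end=29; A:t2 B:t3
  4. max(2,3)=3c; end=32; A:t4 B:t3
  5. max(7,5)=7c; end=39; A:t4 B:t5
  6. max(4,3)=4c; end=43; A:t6 B:t5
  7. 4=4c; end=47; A:t6 B:t5

step 1: A=compute:t0 B=load:t1 [compute-bound]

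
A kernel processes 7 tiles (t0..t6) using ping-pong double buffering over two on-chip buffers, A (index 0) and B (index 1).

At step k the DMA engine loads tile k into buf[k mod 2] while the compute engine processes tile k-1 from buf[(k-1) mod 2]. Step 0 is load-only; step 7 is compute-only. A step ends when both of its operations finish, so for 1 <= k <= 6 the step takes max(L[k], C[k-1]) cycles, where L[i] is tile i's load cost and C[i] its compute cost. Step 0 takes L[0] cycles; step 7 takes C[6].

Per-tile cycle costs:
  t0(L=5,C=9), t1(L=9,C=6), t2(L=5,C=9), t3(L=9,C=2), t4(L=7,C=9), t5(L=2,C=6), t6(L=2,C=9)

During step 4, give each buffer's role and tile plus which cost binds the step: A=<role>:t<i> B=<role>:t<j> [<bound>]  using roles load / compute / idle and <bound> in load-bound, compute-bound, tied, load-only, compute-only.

  0. 5=5c; end=5; A:t0 B:-
  1. max(9,9)=9c; end=14; A:t0 B:t1
  2. max(5,6)=6c; end=20; A:t2 B:t1
  3. max(9,9)=9c; end=29; A:t2 B:t3
  4. max(7,2)=7c; end=36; A:t4 B:t3
  5. max(2,9)=9c; end=45; A:t4 B:t5
  6. max(2,6)=6c; end=51; A:t6 B:t5
  7. 9=9c; end=60; A:t6 B:t5

step 4: A=load:t4 B=compute:t3 [load-bound]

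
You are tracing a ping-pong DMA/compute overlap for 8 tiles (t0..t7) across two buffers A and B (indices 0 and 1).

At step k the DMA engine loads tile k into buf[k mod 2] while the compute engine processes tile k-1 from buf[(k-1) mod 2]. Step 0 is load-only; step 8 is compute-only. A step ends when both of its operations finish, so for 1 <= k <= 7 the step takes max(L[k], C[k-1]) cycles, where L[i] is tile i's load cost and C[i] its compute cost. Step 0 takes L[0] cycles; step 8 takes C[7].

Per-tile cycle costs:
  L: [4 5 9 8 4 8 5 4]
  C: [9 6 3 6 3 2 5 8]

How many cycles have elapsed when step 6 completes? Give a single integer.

end_cycle[6] = 49

k=0 load=t0/4c comp=- wait=4 total=4
k=1 load=t1/5c comp=t0/9c wait=9 total=13
k=2 load=t2/9c comp=t1/6c wait=9 total=22
k=3 load=t3/8c comp=t2/3c wait=8 total=30
k=4 load=t4/4c comp=t3/6c wait=6 total=36
k=5 load=t5/8c comp=t4/3c wait=8 total=44
k=6 load=t6/5c comp=t5/2c wait=5 total=49
k=7 load=t7/4c comp=t6/5c wait=5 total=54
k=8 load=- comp=t7/8c wait=8 total=62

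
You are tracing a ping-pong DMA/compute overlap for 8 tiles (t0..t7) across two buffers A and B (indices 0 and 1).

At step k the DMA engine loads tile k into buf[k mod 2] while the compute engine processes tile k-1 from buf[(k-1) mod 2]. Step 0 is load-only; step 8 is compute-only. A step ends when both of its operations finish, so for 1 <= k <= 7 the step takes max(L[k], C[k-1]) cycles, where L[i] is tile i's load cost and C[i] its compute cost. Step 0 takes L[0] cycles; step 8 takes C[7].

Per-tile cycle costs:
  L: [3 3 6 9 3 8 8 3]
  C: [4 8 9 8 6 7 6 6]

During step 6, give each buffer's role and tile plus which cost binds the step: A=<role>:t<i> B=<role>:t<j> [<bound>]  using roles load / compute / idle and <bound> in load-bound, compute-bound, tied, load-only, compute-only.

step 6: A=load:t6 B=compute:t5 [load-bound]

[0] DMA t0→A (3c) ∥ CU idle ⇒ 3c, clock 3
[1] DMA t1→B (3c) ∥ CU A:t0 (4c) ⇒ 4c, clock 7
[2] DMA t2→A (6c) ∥ CU B:t1 (8c) ⇒ 8c, clock 15
[3] DMA t3→B (9c) ∥ CU A:t2 (9c) ⇒ 9c, clock 24
[4] DMA t4→A (3c) ∥ CU B:t3 (8c) ⇒ 8c, clock 32
[5] DMA t5→B (8c) ∥ CU A:t4 (6c) ⇒ 8c, clock 40
[6] DMA t6→A (8c) ∥ CU B:t5 (7c) ⇒ 8c, clock 48
[7] DMA t7→B (3c) ∥ CU A:t6 (6c) ⇒ 6c, clock 54
[8] DMA idle ∥ CU B:t7 (6c) ⇒ 6c, clock 60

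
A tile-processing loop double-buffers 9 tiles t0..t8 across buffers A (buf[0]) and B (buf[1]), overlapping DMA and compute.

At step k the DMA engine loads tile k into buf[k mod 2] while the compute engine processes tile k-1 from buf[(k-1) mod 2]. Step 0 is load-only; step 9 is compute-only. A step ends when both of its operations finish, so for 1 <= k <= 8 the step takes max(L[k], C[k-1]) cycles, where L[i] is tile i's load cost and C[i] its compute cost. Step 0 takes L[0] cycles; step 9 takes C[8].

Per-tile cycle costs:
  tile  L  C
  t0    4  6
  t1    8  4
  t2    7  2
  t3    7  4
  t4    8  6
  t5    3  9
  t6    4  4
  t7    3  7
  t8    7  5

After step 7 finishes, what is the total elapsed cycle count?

k=0 load=t0/4c comp=- wait=4 total=4
k=1 load=t1/8c comp=t0/6c wait=8 total=12
k=2 load=t2/7c comp=t1/4c wait=7 total=19
k=3 load=t3/7c comp=t2/2c wait=7 total=26
k=4 load=t4/8c comp=t3/4c wait=8 total=34
k=5 load=t5/3c comp=t4/6c wait=6 total=40
k=6 load=t6/4c comp=t5/9c wait=9 total=49
k=7 load=t7/3c comp=t6/4c wait=4 total=53
k=8 load=t8/7c comp=t7/7c wait=7 total=60
k=9 load=- comp=t8/5c wait=5 total=65

end_cycle[7] = 53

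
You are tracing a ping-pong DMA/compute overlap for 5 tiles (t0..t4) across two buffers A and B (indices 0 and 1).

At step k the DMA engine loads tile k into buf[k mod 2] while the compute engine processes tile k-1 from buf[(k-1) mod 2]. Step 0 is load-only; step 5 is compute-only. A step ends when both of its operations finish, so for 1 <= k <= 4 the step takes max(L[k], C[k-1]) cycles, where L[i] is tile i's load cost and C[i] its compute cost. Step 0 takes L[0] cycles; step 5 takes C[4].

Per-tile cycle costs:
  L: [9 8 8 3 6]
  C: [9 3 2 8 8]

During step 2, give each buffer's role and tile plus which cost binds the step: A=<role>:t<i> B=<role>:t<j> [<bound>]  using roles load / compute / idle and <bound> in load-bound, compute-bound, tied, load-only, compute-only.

k=0 load=t0/9c comp=- wait=9 total=9
k=1 load=t1/8c comp=t0/9c wait=9 total=18
k=2 load=t2/8c comp=t1/3c wait=8 total=26
k=3 load=t3/3c comp=t2/2c wait=3 total=29
k=4 load=t4/6c comp=t3/8c wait=8 total=37
k=5 load=- comp=t4/8c wait=8 total=45

step 2: A=load:t2 B=compute:t1 [load-bound]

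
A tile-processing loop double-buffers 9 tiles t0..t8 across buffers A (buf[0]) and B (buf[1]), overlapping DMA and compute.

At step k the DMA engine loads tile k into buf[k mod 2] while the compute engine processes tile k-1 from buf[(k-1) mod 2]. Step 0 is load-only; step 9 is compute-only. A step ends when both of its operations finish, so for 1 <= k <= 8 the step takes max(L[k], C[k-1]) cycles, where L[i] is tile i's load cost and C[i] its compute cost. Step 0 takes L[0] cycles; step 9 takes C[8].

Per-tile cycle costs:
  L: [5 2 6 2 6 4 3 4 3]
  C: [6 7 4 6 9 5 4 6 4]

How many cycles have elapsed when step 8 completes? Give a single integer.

end_cycle[8] = 52

k=0 load=t0/5c comp=- wait=5 total=5
k=1 load=t1/2c comp=t0/6c wait=6 total=11
k=2 load=t2/6c comp=t1/7c wait=7 total=18
k=3 load=t3/2c comp=t2/4c wait=4 total=22
k=4 load=t4/6c comp=t3/6c wait=6 total=28
k=5 load=t5/4c comp=t4/9c wait=9 total=37
k=6 load=t6/3c comp=t5/5c wait=5 total=42
k=7 load=t7/4c comp=t6/4c wait=4 total=46
k=8 load=t8/3c comp=t7/6c wait=6 total=52
k=9 load=- comp=t8/4c wait=4 total=56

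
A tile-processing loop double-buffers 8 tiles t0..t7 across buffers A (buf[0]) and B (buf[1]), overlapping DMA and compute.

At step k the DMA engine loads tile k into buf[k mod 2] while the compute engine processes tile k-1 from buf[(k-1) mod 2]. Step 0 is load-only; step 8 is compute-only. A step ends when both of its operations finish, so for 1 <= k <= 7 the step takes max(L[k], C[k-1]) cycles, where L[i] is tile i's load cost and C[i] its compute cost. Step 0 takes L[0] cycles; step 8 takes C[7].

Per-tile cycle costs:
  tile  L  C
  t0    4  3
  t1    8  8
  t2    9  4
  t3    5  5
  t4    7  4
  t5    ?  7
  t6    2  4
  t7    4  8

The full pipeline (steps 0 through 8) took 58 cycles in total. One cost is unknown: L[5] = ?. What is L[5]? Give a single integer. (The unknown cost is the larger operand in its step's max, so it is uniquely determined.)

L[5] = 6

step 0 = dur = L[0]=4 = 4
step 1 = dur = max(L[1]=8, C[0]=3) = 8
step 2 = dur = max(L[2]=9, C[1]=8) = 9
step 3 = dur = max(L[3]=5, C[2]=4) = 5
step 4 = dur = max(L[4]=7, C[3]=5) = 7
step 5 = dur = max(L[5]=?, C[4]=4) = L[5]  (unknown; binding)
step 6 = dur = max(L[6]=2, C[5]=7) = 7
step 7 = dur = max(L[7]=4, C[6]=4) = 4
step 8 = dur = C[7]=8 = 8
sum of known step durations = 52
dur[5] = total - known = 58 - 52 = 6
L[5] is the binding max in step 5, so L[5] = dur[5] = 6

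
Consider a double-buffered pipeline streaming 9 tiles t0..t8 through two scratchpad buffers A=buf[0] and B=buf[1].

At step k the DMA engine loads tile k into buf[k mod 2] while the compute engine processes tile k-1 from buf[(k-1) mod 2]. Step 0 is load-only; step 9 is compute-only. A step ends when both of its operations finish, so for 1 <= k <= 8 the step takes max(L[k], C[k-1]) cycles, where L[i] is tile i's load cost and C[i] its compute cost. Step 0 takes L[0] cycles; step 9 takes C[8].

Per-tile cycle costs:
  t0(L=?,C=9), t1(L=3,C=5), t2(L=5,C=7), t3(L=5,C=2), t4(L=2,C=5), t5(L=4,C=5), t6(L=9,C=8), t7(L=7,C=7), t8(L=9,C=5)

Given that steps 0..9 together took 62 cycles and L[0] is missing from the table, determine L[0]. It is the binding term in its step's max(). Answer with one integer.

L[0] = 3

step 0: dur = L[0]=? = L[0]  (unknown; binding)
step 1: dur = max(L[1]=3, C[0]=9) = 9
step 2: dur = max(L[2]=5, C[1]=5) = 5
step 3: dur = max(L[3]=5, C[2]=7) = 7
step 4: dur = max(L[4]=2, C[3]=2) = 2
step 5: dur = max(L[5]=4, C[4]=5) = 5
step 6: dur = max(L[6]=9, C[5]=5) = 9
step 7: dur = max(L[7]=7, C[6]=8) = 8
step 8: dur = max(L[8]=9, C[7]=7) = 9
step 9: dur = C[8]=5 = 5
sum of known step durations = 59
dur[0] = total - known = 62 - 59 = 3
L[0] is the binding max in step 0, so L[0] = dur[0] = 3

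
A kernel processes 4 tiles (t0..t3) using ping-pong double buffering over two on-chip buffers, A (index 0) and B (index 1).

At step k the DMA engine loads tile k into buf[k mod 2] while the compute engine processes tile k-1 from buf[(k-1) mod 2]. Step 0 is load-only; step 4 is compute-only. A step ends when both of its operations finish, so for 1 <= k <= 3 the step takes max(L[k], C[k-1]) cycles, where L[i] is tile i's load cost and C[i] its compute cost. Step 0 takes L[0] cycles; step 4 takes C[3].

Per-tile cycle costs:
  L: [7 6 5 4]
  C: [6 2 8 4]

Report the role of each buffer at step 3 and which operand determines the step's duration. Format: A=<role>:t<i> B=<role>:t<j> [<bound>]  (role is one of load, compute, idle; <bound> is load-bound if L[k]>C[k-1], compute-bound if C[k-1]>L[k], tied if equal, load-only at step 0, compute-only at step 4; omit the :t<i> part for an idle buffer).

step 3: A=compute:t2 B=load:t3 [compute-bound]

k=0 load=t0/7c comp=- wait=7 total=7
k=1 load=t1/6c comp=t0/6c wait=6 total=13
k=2 load=t2/5c comp=t1/2c wait=5 total=18
k=3 load=t3/4c comp=t2/8c wait=8 total=26
k=4 load=- comp=t3/4c wait=4 total=30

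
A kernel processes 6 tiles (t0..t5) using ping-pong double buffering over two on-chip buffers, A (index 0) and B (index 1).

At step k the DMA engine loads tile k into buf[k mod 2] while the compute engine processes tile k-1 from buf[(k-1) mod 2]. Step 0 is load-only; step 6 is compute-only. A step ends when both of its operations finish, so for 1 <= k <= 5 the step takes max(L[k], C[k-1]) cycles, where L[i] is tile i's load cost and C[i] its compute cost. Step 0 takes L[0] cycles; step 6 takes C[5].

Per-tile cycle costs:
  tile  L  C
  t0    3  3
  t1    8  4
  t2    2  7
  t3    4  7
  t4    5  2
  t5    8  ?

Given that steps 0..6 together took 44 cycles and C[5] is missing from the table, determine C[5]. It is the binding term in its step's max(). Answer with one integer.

step 0 → dur = L[0]=3 = 3
step 1 → dur = max(L[1]=8, C[0]=3) = 8
step 2 → dur = max(L[2]=2, C[1]=4) = 4
step 3 → dur = max(L[3]=4, C[2]=7) = 7
step 4 → dur = max(L[4]=5, C[3]=7) = 7
step 5 → dur = max(L[5]=8, C[4]=2) = 8
step 6 → dur = C[5]=? = C[5]  (unknown; binding)
sum of known step durations = 37
dur[6] = total - known = 44 - 37 = 7
C[5] is the binding max in step 6, so C[5] = dur[6] = 7

C[5] = 7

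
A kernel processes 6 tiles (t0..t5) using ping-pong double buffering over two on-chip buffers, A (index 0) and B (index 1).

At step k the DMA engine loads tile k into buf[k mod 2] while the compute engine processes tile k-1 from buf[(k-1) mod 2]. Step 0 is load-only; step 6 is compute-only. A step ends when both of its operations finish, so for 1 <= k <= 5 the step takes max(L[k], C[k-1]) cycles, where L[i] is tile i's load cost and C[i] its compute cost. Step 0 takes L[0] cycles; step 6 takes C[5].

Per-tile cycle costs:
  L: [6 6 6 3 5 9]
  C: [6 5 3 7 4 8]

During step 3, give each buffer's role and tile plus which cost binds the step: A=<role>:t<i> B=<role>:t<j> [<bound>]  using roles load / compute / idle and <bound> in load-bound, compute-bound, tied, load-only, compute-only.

k=0 load=t0/6c comp=- wait=6 total=6
k=1 load=t1/6c comp=t0/6c wait=6 total=12
k=2 load=t2/6c comp=t1/5c wait=6 total=18
k=3 load=t3/3c comp=t2/3c wait=3 total=21
k=4 load=t4/5c comp=t3/7c wait=7 total=28
k=5 load=t5/9c comp=t4/4c wait=9 total=37
k=6 load=- comp=t5/8c wait=8 total=45

step 3: A=compute:t2 B=load:t3 [tied]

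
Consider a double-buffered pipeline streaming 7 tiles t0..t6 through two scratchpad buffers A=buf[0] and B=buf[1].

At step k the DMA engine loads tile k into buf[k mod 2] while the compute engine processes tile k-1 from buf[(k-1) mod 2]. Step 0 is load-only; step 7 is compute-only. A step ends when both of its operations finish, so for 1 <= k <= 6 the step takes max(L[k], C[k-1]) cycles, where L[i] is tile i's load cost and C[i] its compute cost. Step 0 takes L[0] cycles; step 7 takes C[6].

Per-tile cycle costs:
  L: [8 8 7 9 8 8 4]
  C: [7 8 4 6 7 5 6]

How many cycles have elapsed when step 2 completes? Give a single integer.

[0] DMA t0→A (8c) ∥ CU idle ⇒ 8c, clock 8
[1] DMA t1→B (8c) ∥ CU A:t0 (7c) ⇒ 8c, clock 16
[2] DMA t2→A (7c) ∥ CU B:t1 (8c) ⇒ 8c, clock 24
[3] DMA t3→B (9c) ∥ CU A:t2 (4c) ⇒ 9c, clock 33
[4] DMA t4→A (8c) ∥ CU B:t3 (6c) ⇒ 8c, clock 41
[5] DMA t5→B (8c) ∥ CU A:t4 (7c) ⇒ 8c, clock 49
[6] DMA t6→A (4c) ∥ CU B:t5 (5c) ⇒ 5c, clock 54
[7] DMA idle ∥ CU A:t6 (6c) ⇒ 6c, clock 60

end_cycle[2] = 24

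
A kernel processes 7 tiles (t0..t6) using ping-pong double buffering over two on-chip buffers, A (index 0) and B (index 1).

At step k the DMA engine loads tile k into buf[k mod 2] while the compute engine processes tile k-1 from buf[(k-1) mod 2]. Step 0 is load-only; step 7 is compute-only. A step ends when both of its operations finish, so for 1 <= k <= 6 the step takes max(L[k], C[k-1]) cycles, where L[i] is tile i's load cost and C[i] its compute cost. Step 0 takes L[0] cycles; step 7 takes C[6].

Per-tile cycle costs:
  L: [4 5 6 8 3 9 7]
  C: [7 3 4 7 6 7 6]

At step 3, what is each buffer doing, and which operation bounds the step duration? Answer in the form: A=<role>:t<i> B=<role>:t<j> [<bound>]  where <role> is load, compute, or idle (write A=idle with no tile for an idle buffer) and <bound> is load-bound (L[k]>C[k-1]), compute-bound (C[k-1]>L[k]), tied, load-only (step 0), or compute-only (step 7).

step 3: A=compute:t2 B=load:t3 [load-bound]

  0. 4=4c; end=4; A:t0 B:-
  1. max(5,7)=7c; end=11; A:t0 B:t1
  2. max(6,3)=6c; end=17; A:t2 B:t1
  3. max(8,4)=8c; end=25; A:t2 B:t3
  4. max(3,7)=7c; end=32; A:t4 B:t3
  5. max(9,6)=9c; end=41; A:t4 B:t5
  6. max(7,7)=7c; end=48; A:t6 B:t5
  7. 6=6c; end=54; A:t6 B:t5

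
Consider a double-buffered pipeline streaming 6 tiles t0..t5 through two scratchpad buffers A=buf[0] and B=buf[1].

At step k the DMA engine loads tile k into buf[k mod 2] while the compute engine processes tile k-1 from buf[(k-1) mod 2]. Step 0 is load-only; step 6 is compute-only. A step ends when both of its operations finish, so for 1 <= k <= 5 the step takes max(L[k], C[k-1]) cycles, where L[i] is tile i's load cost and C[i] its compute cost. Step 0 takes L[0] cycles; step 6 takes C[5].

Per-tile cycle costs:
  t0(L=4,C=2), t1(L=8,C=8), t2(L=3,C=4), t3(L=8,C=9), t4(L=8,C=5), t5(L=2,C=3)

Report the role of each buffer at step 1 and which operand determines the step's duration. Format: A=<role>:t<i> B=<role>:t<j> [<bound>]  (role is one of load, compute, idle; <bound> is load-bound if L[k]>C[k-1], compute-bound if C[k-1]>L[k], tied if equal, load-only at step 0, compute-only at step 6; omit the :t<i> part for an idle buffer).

[0] DMA t0→A (4c) ∥ CU idle ⇒ 4c, clock 4
[1] DMA t1→B (8c) ∥ CU A:t0 (2c) ⇒ 8c, clock 12
[2] DMA t2→A (3c) ∥ CU B:t1 (8c) ⇒ 8c, clock 20
[3] DMA t3→B (8c) ∥ CU A:t2 (4c) ⇒ 8c, clock 28
[4] DMA t4→A (8c) ∥ CU B:t3 (9c) ⇒ 9c, clock 37
[5] DMA t5→B (2c) ∥ CU A:t4 (5c) ⇒ 5c, clock 42
[6] DMA idle ∥ CU B:t5 (3c) ⇒ 3c, clock 45

step 1: A=compute:t0 B=load:t1 [load-bound]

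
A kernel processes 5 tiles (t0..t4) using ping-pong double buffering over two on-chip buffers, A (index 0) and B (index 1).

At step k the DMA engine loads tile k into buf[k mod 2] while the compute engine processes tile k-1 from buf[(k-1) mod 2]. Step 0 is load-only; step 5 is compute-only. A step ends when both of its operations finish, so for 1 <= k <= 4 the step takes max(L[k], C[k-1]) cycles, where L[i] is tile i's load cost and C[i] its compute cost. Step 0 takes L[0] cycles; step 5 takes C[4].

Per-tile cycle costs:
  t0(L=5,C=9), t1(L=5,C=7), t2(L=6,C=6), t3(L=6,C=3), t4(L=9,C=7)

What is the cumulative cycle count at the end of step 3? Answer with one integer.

k=0 load=t0/5c comp=- wait=5 total=5
k=1 load=t1/5c comp=t0/9c wait=9 total=14
k=2 load=t2/6c comp=t1/7c wait=7 total=21
k=3 load=t3/6c comp=t2/6c wait=6 total=27
k=4 load=t4/9c comp=t3/3c wait=9 total=36
k=5 load=- comp=t4/7c wait=7 total=43

end_cycle[3] = 27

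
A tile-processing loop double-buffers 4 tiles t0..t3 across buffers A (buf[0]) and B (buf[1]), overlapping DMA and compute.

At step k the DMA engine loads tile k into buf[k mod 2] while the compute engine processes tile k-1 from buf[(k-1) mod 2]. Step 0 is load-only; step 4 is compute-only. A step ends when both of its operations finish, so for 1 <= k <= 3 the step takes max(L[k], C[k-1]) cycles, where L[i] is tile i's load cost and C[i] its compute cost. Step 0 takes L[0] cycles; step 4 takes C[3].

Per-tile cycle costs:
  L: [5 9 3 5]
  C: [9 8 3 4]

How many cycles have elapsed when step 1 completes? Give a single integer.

end_cycle[1] = 14

step 0: L[0]=5 → dur=5, Σ=5 | A=load:t0 B=idle [load-only]
step 1: L[1]=9 C[0]=9 → dur=9, Σ=14 | A=compute:t0 B=load:t1 [tied]
step 2: L[2]=3 C[1]=8 → dur=8, Σ=22 | A=load:t2 B=compute:t1 [compute-bound]
step 3: L[3]=5 C[2]=3 → dur=5, Σ=27 | A=compute:t2 B=load:t3 [load-bound]
step 4: C[3]=4 → dur=4, Σ=31 | A=idle B=compute:t3 [compute-only]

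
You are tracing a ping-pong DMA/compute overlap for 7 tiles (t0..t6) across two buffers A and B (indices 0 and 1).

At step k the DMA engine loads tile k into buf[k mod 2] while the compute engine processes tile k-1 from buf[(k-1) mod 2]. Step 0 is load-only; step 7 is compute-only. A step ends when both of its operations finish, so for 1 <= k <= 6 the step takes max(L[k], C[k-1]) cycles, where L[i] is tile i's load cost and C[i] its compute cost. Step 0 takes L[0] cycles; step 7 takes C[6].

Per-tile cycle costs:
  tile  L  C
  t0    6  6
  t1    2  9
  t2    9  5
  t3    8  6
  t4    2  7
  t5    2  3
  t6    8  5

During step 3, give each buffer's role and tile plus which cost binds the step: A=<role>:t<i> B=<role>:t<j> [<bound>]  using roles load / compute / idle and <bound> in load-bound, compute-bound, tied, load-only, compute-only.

k=0 load=t0/6c comp=- wait=6 total=6
k=1 load=t1/2c comp=t0/6c wait=6 total=12
k=2 load=t2/9c comp=t1/9c wait=9 total=21
k=3 load=t3/8c comp=t2/5c wait=8 total=29
k=4 load=t4/2c comp=t3/6c wait=6 total=35
k=5 load=t5/2c comp=t4/7c wait=7 total=42
k=6 load=t6/8c comp=t5/3c wait=8 total=50
k=7 load=- comp=t6/5c wait=5 total=55

step 3: A=compute:t2 B=load:t3 [load-bound]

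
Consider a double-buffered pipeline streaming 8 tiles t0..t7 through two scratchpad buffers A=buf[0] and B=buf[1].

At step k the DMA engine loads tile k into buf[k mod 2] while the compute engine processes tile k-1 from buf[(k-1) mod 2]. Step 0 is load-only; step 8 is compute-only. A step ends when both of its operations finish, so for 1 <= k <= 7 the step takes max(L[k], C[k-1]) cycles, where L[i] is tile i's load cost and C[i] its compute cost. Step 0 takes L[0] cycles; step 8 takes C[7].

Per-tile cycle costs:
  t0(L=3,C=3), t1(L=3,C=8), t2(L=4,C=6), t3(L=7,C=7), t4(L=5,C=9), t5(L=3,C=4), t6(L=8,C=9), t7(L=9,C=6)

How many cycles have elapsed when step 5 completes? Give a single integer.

[0] DMA t0→A (3c) ∥ CU idle ⇒ 3c, clock 3
[1] DMA t1→B (3c) ∥ CU A:t0 (3c) ⇒ 3c, clock 6
[2] DMA t2→A (4c) ∥ CU B:t1 (8c) ⇒ 8c, clock 14
[3] DMA t3→B (7c) ∥ CU A:t2 (6c) ⇒ 7c, clock 21
[4] DMA t4→A (5c) ∥ CU B:t3 (7c) ⇒ 7c, clock 28
[5] DMA t5→B (3c) ∥ CU A:t4 (9c) ⇒ 9c, clock 37
[6] DMA t6→A (8c) ∥ CU B:t5 (4c) ⇒ 8c, clock 45
[7] DMA t7→B (9c) ∥ CU A:t6 (9c) ⇒ 9c, clock 54
[8] DMA idle ∥ CU B:t7 (6c) ⇒ 6c, clock 60

end_cycle[5] = 37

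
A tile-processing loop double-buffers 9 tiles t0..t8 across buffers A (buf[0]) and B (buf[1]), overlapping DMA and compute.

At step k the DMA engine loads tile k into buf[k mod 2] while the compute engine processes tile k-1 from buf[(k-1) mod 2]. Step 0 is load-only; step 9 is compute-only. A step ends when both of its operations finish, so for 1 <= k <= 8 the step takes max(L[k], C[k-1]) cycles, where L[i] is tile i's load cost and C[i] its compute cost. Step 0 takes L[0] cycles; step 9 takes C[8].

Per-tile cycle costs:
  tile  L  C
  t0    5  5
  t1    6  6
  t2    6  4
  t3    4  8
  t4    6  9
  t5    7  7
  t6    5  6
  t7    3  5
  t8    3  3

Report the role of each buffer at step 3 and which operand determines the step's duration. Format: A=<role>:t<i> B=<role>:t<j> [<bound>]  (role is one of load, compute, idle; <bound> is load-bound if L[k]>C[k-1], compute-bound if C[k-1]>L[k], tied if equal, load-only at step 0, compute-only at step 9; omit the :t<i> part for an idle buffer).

step 3: A=compute:t2 B=load:t3 [tied]

[0] DMA t0→A (5c) ∥ CU idle ⇒ 5c, clock 5
[1] DMA t1→B (6c) ∥ CU A:t0 (5c) ⇒ 6c, clock 11
[2] DMA t2→A (6c) ∥ CU B:t1 (6c) ⇒ 6c, clock 17
[3] DMA t3→B (4c) ∥ CU A:t2 (4c) ⇒ 4c, clock 21
[4] DMA t4→A (6c) ∥ CU B:t3 (8c) ⇒ 8c, clock 29
[5] DMA t5→B (7c) ∥ CU A:t4 (9c) ⇒ 9c, clock 38
[6] DMA t6→A (5c) ∥ CU B:t5 (7c) ⇒ 7c, clock 45
[7] DMA t7→B (3c) ∥ CU A:t6 (6c) ⇒ 6c, clock 51
[8] DMA t8→A (3c) ∥ CU B:t7 (5c) ⇒ 5c, clock 56
[9] DMA idle ∥ CU A:t8 (3c) ⇒ 3c, clock 59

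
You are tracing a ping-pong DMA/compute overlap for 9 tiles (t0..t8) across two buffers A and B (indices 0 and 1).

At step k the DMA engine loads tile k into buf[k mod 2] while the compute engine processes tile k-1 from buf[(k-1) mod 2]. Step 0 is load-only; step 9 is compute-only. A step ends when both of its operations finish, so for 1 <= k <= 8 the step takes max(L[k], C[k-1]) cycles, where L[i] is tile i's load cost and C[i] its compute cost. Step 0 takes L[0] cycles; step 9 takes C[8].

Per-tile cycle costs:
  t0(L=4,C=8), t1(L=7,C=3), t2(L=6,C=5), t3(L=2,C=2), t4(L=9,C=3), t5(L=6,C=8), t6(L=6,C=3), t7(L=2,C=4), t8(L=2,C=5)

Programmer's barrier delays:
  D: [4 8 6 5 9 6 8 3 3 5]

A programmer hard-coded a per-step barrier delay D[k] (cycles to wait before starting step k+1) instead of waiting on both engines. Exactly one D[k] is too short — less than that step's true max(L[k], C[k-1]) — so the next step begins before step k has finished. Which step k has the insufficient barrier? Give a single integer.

hazard at step 8

k=0 barrier L[0]=4→4c, D[0]=4 ok
k=1 barrier max(L[1]=7,C[0]=8)→8c, D[1]=8 ok
k=2 barrier max(L[2]=6,C[1]=3)→6c, D[2]=6 ok
k=3 barrier max(L[3]=2,C[2]=5)→5c, D[3]=5 ok
k=4 barrier max(L[4]=9,C[3]=2)→9c, D[4]=9 ok
k=5 barrier max(L[5]=6,C[4]=3)→6c, D[5]=6 ok
k=6 barrier max(L[6]=6,C[5]=8)→8c, D[6]=8 ok
k=7 barrier max(L[7]=2,C[6]=3)→3c, D[7]=3 ok
k=8 barrier max(L[8]=2,C[7]=4)→4c, D[8]=3 SHORT
k=9 barrier C[8]=5→5c, D[9]=5 ok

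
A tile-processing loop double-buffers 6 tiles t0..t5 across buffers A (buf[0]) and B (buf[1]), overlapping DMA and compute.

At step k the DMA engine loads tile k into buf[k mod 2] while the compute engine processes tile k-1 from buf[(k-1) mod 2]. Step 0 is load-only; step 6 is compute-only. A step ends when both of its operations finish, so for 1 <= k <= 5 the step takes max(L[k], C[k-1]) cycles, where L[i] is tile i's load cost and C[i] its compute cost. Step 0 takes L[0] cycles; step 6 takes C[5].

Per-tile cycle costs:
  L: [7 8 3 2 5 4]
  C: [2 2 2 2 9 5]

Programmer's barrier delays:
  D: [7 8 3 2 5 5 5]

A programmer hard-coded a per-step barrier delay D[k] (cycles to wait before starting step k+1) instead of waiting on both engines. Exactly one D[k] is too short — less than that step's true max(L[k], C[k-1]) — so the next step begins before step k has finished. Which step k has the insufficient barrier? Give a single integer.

hazard at step 5

step 0: need L[0]=7 = 7; D[0]=7 ok
step 1: need max(L[1]=8,C[0]=2) = 8; D[1]=8 ok
step 2: need max(L[2]=3,C[1]=2) = 3; D[2]=3 ok
step 3: need max(L[3]=2,C[2]=2) = 2; D[3]=2 ok
step 4: need max(L[4]=5,C[3]=2) = 5; D[4]=5 ok
step 5: need max(L[5]=4,C[4]=9) = 9; D[5]=5 SHORT
step 6: need C[5]=5 = 5; D[6]=5 ok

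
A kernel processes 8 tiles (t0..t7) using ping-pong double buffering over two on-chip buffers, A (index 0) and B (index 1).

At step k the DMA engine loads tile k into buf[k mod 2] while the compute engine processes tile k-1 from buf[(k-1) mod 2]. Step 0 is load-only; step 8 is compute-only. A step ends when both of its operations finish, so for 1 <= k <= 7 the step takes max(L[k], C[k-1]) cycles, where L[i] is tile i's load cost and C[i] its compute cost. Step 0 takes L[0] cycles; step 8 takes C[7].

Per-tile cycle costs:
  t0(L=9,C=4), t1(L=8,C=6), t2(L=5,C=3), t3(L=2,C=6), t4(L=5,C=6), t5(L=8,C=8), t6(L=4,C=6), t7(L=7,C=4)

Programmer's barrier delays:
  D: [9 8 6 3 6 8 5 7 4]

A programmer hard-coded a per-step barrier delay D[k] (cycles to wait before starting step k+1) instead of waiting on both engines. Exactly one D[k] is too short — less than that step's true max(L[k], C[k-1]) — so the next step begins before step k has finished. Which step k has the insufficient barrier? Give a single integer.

hazard at step 6

step 0: need L[0]=9 = 9; D[0]=9 ok
step 1: need max(L[1]=8,C[0]=4) = 8; D[1]=8 ok
step 2: need max(L[2]=5,C[1]=6) = 6; D[2]=6 ok
step 3: need max(L[3]=2,C[2]=3) = 3; D[3]=3 ok
step 4: need max(L[4]=5,C[3]=6) = 6; D[4]=6 ok
step 5: need max(L[5]=8,C[4]=6) = 8; D[5]=8 ok
step 6: need max(L[6]=4,C[5]=8) = 8; D[6]=5 SHORT
step 7: need max(L[7]=7,C[6]=6) = 7; D[7]=7 ok
step 8: need C[7]=4 = 4; D[8]=4 ok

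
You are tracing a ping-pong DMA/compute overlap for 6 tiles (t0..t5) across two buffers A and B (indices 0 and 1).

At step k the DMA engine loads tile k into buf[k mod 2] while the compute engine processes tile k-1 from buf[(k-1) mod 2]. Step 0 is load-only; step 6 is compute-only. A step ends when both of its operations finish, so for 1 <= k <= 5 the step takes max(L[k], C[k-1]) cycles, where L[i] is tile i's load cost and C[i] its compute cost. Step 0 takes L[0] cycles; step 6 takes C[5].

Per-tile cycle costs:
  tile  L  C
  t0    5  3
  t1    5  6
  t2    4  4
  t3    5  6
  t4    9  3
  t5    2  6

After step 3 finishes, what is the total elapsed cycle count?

[0] DMA t0→A (5c) ∥ CU idle ⇒ 5c, clock 5
[1] DMA t1→B (5c) ∥ CU A:t0 (3c) ⇒ 5c, clock 10
[2] DMA t2→A (4c) ∥ CU B:t1 (6c) ⇒ 6c, clock 16
[3] DMA t3→B (5c) ∥ CU A:t2 (4c) ⇒ 5c, clock 21
[4] DMA t4→A (9c) ∥ CU B:t3 (6c) ⇒ 9c, clock 30
[5] DMA t5→B (2c) ∥ CU A:t4 (3c) ⇒ 3c, clock 33
[6] DMA idle ∥ CU B:t5 (6c) ⇒ 6c, clock 39

end_cycle[3] = 21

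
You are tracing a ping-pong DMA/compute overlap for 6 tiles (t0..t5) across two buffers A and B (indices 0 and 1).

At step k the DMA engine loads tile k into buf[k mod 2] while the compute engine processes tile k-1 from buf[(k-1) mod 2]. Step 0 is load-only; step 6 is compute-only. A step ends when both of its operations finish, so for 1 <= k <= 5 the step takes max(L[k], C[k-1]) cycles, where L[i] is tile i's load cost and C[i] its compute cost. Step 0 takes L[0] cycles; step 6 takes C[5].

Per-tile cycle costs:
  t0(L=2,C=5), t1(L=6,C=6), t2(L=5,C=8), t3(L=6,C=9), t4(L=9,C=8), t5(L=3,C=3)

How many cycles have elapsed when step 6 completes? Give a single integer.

[0] DMA t0→A (2c) ∥ CU idle ⇒ 2c, clock 2
[1] DMA t1→B (6c) ∥ CU A:t0 (5c) ⇒ 6c, clock 8
[2] DMA t2→A (5c) ∥ CU B:t1 (6c) ⇒ 6c, clock 14
[3] DMA t3→B (6c) ∥ CU A:t2 (8c) ⇒ 8c, clock 22
[4] DMA t4→A (9c) ∥ CU B:t3 (9c) ⇒ 9c, clock 31
[5] DMA t5→B (3c) ∥ CU A:t4 (8c) ⇒ 8c, clock 39
[6] DMA idle ∥ CU B:t5 (3c) ⇒ 3c, clock 42

end_cycle[6] = 42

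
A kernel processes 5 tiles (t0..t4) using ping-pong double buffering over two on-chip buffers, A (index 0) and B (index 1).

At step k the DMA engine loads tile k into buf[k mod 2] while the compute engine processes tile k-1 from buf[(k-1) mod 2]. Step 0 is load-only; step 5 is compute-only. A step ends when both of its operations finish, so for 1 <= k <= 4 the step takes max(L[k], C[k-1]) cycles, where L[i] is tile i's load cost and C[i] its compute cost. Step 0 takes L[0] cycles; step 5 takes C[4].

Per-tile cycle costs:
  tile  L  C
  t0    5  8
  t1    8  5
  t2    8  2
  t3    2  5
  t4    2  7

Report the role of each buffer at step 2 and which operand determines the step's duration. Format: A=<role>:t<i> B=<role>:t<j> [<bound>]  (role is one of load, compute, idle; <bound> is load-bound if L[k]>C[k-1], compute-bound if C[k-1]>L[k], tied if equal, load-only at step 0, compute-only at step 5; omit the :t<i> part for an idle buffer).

k=0 load=t0/5c comp=- wait=5 total=5
k=1 load=t1/8c comp=t0/8c wait=8 total=13
k=2 load=t2/8c comp=t1/5c wait=8 total=21
k=3 load=t3/2c comp=t2/2c wait=2 total=23
k=4 load=t4/2c comp=t3/5c wait=5 total=28
k=5 load=- comp=t4/7c wait=7 total=35

step 2: A=load:t2 B=compute:t1 [load-bound]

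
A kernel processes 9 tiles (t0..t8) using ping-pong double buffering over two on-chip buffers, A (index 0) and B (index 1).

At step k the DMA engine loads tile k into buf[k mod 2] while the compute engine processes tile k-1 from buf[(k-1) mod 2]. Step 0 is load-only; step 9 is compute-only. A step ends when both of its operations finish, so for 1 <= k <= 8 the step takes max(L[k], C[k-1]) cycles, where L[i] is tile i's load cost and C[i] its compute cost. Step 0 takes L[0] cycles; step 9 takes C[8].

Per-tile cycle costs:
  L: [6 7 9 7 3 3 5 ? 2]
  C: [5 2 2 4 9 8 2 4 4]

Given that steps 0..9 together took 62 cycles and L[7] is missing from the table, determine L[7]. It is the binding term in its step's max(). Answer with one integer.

L[7] = 4

step 0 → dur = L[0]=6 = 6
step 1 → dur = max(L[1]=7, C[0]=5) = 7
step 2 → dur = max(L[2]=9, C[1]=2) = 9
step 3 → dur = max(L[3]=7, C[2]=2) = 7
step 4 → dur = max(L[4]=3, C[3]=4) = 4
step 5 → dur = max(L[5]=3, C[4]=9) = 9
step 6 → dur = max(L[6]=5, C[5]=8) = 8
step 7 → dur = max(L[7]=?, C[6]=2) = L[7]  (unknown; binding)
step 8 → dur = max(L[8]=2, C[7]=4) = 4
step 9 → dur = C[8]=4 = 4
sum of known step durations = 58
dur[7] = total - known = 62 - 58 = 4
L[7] is the binding max in step 7, so L[7] = dur[7] = 4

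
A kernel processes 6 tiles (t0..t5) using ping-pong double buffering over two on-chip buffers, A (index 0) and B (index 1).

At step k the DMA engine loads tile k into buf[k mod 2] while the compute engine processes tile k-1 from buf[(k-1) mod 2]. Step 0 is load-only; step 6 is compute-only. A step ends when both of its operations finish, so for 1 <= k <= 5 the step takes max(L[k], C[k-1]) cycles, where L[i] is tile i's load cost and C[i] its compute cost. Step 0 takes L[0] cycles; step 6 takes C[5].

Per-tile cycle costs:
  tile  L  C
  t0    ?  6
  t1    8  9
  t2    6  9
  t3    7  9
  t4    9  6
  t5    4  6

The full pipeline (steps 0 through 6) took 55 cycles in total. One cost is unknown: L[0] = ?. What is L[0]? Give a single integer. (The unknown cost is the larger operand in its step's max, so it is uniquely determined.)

step 0 | dur = L[0]=? = L[0]  (unknown; binding)
step 1 | dur = max(L[1]=8, C[0]=6) = 8
step 2 | dur = max(L[2]=6, C[1]=9) = 9
step 3 | dur = max(L[3]=7, C[2]=9) = 9
step 4 | dur = max(L[4]=9, C[3]=9) = 9
step 5 | dur = max(L[5]=4, C[4]=6) = 6
step 6 | dur = C[5]=6 = 6
sum of known step durations = 47
dur[0] = total - known = 55 - 47 = 8
L[0] is the binding max in step 0, so L[0] = dur[0] = 8

L[0] = 8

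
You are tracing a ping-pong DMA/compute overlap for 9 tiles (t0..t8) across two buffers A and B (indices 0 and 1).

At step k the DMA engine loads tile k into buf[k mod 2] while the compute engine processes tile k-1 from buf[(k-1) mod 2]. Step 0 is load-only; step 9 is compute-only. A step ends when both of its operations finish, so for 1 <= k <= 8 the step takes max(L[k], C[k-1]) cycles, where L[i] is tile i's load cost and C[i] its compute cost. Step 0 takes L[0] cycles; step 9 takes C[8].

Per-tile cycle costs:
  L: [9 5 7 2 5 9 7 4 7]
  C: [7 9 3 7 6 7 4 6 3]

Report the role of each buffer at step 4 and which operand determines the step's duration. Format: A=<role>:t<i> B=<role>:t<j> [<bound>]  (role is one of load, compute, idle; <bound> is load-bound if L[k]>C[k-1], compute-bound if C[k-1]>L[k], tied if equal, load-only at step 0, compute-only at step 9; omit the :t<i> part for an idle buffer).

step 4: A=load:t4 B=compute:t3 [compute-bound]

step 0: L[0]=9 → dur=9, Σ=9 | A=load:t0 B=idle [load-only]
step 1: L[1]=5 C[0]=7 → dur=7, Σ=16 | A=compute:t0 B=load:t1 [compute-bound]
step 2: L[2]=7 C[1]=9 → dur=9, Σ=25 | A=load:t2 B=compute:t1 [compute-bound]
step 3: L[3]=2 C[2]=3 → dur=3, Σ=28 | A=compute:t2 B=load:t3 [compute-bound]
step 4: L[4]=5 C[3]=7 → dur=7, Σ=35 | A=load:t4 B=compute:t3 [compute-bound]
step 5: L[5]=9 C[4]=6 → dur=9, Σ=44 | A=compute:t4 B=load:t5 [load-bound]
step 6: L[6]=7 C[5]=7 → dur=7, Σ=51 | A=load:t6 B=compute:t5 [tied]
step 7: L[7]=4 C[6]=4 → dur=4, Σ=55 | A=compute:t6 B=load:t7 [tied]
step 8: L[8]=7 C[7]=6 → dur=7, Σ=62 | A=load:t8 B=compute:t7 [load-bound]
step 9: C[8]=3 → dur=3, Σ=65 | A=compute:t8 B=idle [compute-only]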